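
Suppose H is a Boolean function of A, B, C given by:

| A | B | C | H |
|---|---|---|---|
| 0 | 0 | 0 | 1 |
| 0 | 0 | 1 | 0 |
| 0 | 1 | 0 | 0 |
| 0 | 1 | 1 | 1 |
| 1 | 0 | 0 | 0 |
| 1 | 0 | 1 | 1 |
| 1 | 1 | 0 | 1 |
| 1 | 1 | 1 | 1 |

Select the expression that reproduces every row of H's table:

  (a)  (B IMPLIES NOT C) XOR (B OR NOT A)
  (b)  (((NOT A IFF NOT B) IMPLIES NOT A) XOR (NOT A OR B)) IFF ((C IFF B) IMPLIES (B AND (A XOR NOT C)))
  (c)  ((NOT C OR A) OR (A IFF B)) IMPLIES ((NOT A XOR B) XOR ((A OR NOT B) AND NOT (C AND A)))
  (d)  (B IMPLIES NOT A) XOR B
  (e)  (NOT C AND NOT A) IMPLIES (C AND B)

(a) fails at (0,0,0): the formula yields 0, H is 1.
(c) fails at (0,0,0): the formula yields 0, H is 1.
(d) fails at (0,0,1): the formula yields 1, H is 0.
(e) fails at (0,0,0): the formula yields 0, H is 1.
That leaves (b). Evaluating it on every row reproduces the table of H exactly.

b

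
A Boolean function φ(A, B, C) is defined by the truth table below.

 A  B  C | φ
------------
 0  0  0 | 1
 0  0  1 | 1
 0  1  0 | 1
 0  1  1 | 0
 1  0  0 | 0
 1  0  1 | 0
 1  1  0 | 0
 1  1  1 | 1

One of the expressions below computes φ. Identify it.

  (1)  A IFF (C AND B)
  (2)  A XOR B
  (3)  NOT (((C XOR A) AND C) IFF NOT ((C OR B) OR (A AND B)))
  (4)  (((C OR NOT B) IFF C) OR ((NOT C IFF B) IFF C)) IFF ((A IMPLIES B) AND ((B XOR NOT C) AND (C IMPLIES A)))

1

(2) fails at (0,0,0): the formula yields 0, φ is 1.
(3) fails at (0,1,0): the formula yields 0, φ is 1.
(4) fails at (0,0,1): the formula yields 0, φ is 1.
Only (1) survives; checking it on all 8 rows confirms it matches φ.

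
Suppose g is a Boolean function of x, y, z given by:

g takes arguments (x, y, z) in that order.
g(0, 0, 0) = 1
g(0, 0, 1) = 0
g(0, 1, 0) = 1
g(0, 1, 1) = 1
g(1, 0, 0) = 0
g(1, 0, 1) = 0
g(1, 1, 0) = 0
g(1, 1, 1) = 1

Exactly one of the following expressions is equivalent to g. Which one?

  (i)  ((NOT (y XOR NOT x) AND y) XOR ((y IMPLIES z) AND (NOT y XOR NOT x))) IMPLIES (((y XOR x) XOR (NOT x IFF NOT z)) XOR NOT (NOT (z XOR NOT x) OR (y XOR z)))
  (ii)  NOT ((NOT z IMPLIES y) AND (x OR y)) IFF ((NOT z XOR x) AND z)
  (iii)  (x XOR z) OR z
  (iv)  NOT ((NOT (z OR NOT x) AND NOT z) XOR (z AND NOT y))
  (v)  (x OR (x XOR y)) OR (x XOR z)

iv

(i) fails at (0,0,1): the formula yields 1, g is 0.
(ii) fails at (0,0,0): the formula yields 0, g is 1.
(iii) fails at (0,0,0): the formula yields 0, g is 1.
(v) fails at (0,0,0): the formula yields 0, g is 1.
That leaves (iv). Evaluating it on every row reproduces the table of g exactly.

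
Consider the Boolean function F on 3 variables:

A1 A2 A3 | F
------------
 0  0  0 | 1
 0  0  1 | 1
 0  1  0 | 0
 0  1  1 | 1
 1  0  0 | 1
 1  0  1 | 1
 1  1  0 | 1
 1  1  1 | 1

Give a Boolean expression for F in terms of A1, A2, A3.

Only row (0,1,0) gives 0. So F is 1 everywhere except there — the complement of the minterm ¬A1·A2·¬A3.

F(A1, A2, A3) = NOT ((NOT A1 AND A2) AND NOT A3)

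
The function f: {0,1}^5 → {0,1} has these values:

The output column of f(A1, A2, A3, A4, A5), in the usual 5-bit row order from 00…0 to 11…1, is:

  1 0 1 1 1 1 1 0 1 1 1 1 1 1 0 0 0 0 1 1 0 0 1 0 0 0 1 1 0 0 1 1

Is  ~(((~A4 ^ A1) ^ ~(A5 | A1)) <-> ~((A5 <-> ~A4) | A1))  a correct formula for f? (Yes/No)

No

Test each input against both f and the formula:
  A1=0, A2=0, A3=0, A4=0, A5=0: formula gives 1, f = 1 ✓
  A1=0, A2=0, A3=0, A4=0, A5=1: formula gives 1, but f = 0 ✗
A single disagreement suffices: at (0,0,0,0,1) they differ, so the formula does not compute f.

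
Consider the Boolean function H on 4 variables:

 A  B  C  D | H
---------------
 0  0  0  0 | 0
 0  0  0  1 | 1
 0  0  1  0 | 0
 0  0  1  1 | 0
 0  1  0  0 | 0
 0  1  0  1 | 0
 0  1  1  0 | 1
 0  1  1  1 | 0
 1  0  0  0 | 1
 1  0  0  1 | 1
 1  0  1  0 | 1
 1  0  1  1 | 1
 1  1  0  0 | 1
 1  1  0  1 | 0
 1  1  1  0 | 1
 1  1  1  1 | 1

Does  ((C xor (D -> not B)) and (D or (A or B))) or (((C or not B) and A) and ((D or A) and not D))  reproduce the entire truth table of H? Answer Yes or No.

Check the formula against H row by row:
  A=0, B=0, C=0, D=0: formula gives 0, H = 0 ✓
  A=0, B=0, C=0, D=1: formula gives 1, H = 1 ✓
  A=0, B=0, C=1, D=0: formula gives 0, H = 0 ✓
  A=0, B=0, C=1, D=1: formula gives 0, H = 0 ✓
  A=0, B=1, C=0, D=0: formula gives 1, but H = 0 ✗
Row (0,1,0,0) is a counterexample, so the formula is not equivalent to H.

No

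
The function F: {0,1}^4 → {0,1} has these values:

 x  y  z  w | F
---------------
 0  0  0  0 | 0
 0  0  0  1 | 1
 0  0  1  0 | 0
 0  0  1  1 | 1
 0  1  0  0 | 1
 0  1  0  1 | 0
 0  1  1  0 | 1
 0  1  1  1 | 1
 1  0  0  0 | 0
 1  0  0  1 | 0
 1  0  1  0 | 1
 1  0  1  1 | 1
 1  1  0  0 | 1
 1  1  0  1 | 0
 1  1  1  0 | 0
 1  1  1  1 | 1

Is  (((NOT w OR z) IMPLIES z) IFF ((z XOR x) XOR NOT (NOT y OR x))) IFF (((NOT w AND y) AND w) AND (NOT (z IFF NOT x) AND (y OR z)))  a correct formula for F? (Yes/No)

Evaluate (((NOT w OR z) IMPLIES z) IFF ((z XOR x) XOR NOT (NOT y OR x))) IFF (((NOT w AND y) AND w) AND (NOT (z IFF NOT x) AND (y OR z))) on each row and compare to F:
  x=0, y=0, z=0, w=0: formula gives 0, F = 0 ✓
  x=0, y=0, z=0, w=1: formula gives 1, F = 1 ✓
  x=0, y=0, z=1, w=0: formula gives 0, F = 0 ✓
  x=0, y=0, z=1, w=1: formula gives 0, but F = 1 ✗
Since they disagree at (0,0,1,1), the expression is not a correct formula for F.

No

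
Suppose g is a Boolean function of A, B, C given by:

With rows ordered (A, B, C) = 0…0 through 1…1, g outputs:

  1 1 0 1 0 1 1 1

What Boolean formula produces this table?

The 0-rows are (0,1,0), (1,0,0). Take each as a conjunction (¬A·B·¬C, A·¬B·¬C), form their disjunction, and complement — that gives a formula that is 1 everywhere g is.

g(A, B, C) = (((A' · B) · C') + ((A · B') · C'))'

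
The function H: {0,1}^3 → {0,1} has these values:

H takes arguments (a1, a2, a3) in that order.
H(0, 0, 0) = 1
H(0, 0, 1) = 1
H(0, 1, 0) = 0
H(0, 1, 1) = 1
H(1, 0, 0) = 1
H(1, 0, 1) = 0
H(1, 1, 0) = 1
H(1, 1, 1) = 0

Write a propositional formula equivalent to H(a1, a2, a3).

H(a1, a2, a3) = ~((((~a1 & a2) & ~a3) | ((a1 & ~a2) & a3)) | ((a1 & a2) & a3))

There are just 3 zero rows: (0,1,0), (1,0,1), (1,1,1). Their minterms are ¬a1·a2·¬a3, a1·¬a2·a3, a1·a2·a3; the OR of those covers precisely the 0-outputs, and negating it yields H.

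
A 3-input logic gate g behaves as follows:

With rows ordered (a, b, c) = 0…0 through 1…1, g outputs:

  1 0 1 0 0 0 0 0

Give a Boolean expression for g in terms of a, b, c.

The 1-rows are (0,0,0), (0,1,0). Each contributes one minterm — ¬a·¬b·¬c; ¬a·b·¬c — and their disjunction is a sum-of-products form of g.

g(a, b, c) = ((¬a ∧ ¬b) ∧ ¬c) ∨ ((¬a ∧ b) ∧ ¬c)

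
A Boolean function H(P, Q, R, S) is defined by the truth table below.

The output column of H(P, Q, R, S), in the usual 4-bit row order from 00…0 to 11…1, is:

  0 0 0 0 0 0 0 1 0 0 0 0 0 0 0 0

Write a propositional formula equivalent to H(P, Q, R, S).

H(P, Q, R, S) = ((~P & Q) & R) & S

H is 1 on exactly one input, (0,1,1,1), whose minterm is ¬P·Q·R·S. So H is just that conjunction.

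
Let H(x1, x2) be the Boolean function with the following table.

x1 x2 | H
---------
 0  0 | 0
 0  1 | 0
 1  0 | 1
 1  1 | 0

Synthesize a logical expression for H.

H(x1, x2) = x1 ∧ ¬x2

1 only at (1,0): x1 AND NOT x2.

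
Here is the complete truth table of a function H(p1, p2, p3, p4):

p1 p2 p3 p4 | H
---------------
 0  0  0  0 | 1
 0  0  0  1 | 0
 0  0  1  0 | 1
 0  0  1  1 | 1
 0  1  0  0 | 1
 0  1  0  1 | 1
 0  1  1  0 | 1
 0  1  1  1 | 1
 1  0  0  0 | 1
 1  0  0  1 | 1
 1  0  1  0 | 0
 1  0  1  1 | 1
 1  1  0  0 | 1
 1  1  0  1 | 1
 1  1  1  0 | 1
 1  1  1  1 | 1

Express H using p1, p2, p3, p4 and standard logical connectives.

There are just 2 zero rows: (0,0,0,1), (1,0,1,0). Their minterms are ¬p1·¬p2·¬p3·p4, p1·¬p2·p3·¬p4; the OR of those covers precisely the 0-outputs, and negating it yields H.

H(p1, p2, p3, p4) = ¬((((¬p1 ∧ ¬p2) ∧ ¬p3) ∧ p4) ∨ (((p1 ∧ ¬p2) ∧ p3) ∧ ¬p4))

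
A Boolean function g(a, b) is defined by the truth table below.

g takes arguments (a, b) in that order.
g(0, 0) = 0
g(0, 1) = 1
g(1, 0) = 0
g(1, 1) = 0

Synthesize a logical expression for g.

g(a, b) = NOT a AND b

1 only at (0,1): NOT a AND b.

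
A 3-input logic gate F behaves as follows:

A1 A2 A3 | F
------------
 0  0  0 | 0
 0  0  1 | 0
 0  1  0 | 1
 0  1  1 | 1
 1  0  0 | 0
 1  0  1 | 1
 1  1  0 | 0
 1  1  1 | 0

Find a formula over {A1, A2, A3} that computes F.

Collect the rows where F=1 — (0,1,0), (0,1,1), (1,0,1) — and write one minterm per row: ¬A1·A2·¬A3, ¬A1·A2·A3, A1·¬A2·A3. Their union (logical OR) reproduces the table exactly.

F(A1, A2, A3) = (((A1' · A2) · A3') + ((A1' · A2) · A3)) + ((A1 · A2') · A3)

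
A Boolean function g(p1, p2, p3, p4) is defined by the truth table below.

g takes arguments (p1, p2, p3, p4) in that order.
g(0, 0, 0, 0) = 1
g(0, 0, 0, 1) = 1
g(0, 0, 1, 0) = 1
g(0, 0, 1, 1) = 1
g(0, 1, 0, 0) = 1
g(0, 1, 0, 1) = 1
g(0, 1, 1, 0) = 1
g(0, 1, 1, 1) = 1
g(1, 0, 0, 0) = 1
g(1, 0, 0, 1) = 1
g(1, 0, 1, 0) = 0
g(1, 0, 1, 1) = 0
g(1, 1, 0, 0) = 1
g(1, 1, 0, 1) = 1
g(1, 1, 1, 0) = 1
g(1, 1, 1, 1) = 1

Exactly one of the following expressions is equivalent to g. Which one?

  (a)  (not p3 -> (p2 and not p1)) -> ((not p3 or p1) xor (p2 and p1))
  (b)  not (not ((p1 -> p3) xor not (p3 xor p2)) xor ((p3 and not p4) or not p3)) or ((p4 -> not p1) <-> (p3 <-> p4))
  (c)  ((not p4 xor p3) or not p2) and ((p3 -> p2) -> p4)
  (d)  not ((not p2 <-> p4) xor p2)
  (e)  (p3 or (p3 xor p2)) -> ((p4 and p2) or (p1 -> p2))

(a): at (0,0,1,0) it gives 0, but g = 1 — eliminated.
(b): at (0,0,1,0) it gives 0, but g = 1 — eliminated.
(c): at (0,0,0,0) it gives 0, but g = 1 — eliminated.
(d): at (0,0,0,1) it gives 0, but g = 1 — eliminated.
That leaves (e). Evaluating it on every row reproduces the table of g exactly.

e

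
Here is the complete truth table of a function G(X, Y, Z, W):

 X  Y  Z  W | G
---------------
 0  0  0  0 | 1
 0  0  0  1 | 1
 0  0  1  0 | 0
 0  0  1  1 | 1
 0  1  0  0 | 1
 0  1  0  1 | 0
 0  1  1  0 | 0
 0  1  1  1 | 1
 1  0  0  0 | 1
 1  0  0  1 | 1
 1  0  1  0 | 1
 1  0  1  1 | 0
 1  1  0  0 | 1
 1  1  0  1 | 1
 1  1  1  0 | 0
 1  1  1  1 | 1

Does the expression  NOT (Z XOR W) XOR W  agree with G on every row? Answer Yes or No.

No

Evaluate NOT (Z XOR W) XOR W on each row and compare to G:
  X=0, Y=0, Z=0, W=0: formula gives 1, G = 1 ✓
  X=0, Y=0, Z=0, W=1: formula gives 1, G = 1 ✓
  X=0, Y=0, Z=1, W=0: formula gives 0, G = 0 ✓
  X=0, Y=0, Z=1, W=1: formula gives 0, but G = 1 ✗
Since they disagree at (0,0,1,1), the expression is not a correct formula for G.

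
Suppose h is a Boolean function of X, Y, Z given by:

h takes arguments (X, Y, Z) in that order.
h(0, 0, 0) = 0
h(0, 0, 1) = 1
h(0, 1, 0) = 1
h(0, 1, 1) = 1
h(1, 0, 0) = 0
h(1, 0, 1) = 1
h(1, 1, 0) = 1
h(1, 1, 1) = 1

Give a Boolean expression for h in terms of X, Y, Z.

h(X, Y, Z) = NOT (((NOT X AND NOT Y) AND NOT Z) OR ((X AND NOT Y) AND NOT Z))

h is 0 on only 2 rows — (0,0,0), (1,0,0). Writing each as a minterm (¬X·¬Y·¬Z, X·¬Y·¬Z) and OR-ing them characterizes exactly where h=0, so h is the negation of that disjunction.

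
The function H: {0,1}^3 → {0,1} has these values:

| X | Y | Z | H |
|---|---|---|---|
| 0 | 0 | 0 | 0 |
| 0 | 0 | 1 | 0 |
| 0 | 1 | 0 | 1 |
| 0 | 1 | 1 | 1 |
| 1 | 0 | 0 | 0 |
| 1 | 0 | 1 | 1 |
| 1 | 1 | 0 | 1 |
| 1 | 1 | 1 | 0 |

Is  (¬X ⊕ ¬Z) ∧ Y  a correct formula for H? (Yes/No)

No

Test each input against both H and the formula:
  X=0, Y=0, Z=0: formula gives 0, H = 0 ✓
  X=0, Y=0, Z=1: formula gives 0, H = 0 ✓
  X=0, Y=1, Z=0: formula gives 0, but H = 1 ✗
A single disagreement suffices: at (0,1,0) they differ, so the formula does not compute H.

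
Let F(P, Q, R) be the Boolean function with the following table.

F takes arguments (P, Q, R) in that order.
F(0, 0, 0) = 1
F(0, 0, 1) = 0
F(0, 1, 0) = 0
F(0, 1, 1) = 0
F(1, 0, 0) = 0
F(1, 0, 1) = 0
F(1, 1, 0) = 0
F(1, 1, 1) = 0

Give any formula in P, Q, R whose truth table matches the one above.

F(P, Q, R) = ((P + Q) + R)'

The output is 1 only when every input is 0 — NOR of all inputs.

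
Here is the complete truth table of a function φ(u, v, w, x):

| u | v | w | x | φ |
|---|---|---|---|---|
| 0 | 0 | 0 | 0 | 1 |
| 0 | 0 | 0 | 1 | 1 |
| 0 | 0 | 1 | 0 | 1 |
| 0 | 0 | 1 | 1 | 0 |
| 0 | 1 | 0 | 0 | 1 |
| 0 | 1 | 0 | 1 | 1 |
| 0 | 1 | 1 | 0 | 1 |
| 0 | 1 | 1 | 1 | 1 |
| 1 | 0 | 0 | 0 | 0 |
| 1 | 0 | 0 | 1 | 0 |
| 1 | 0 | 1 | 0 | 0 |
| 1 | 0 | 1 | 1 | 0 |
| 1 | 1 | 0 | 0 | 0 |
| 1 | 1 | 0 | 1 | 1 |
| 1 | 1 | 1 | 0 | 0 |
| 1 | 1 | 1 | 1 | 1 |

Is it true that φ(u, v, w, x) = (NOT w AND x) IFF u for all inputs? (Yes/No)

Test each input against both φ and the formula:
  u=0, v=0, w=0, x=0: formula gives 1, φ = 1 ✓
  u=0, v=0, w=0, x=1: formula gives 0, but φ = 1 ✗
A single disagreement suffices: at (0,0,0,1) they differ, so the formula does not compute φ.

No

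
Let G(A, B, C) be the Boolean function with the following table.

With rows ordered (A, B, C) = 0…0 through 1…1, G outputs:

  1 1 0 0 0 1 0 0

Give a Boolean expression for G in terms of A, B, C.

The 1-rows are (0,0,0), (0,0,1), (1,0,1). Each contributes one minterm — ¬A·¬B·¬C; ¬A·¬B·C; A·¬B·C — and their disjunction is a sum-of-products form of G.

G(A, B, C) = (((NOT A AND NOT B) AND NOT C) OR ((NOT A AND NOT B) AND C)) OR ((A AND NOT B) AND C)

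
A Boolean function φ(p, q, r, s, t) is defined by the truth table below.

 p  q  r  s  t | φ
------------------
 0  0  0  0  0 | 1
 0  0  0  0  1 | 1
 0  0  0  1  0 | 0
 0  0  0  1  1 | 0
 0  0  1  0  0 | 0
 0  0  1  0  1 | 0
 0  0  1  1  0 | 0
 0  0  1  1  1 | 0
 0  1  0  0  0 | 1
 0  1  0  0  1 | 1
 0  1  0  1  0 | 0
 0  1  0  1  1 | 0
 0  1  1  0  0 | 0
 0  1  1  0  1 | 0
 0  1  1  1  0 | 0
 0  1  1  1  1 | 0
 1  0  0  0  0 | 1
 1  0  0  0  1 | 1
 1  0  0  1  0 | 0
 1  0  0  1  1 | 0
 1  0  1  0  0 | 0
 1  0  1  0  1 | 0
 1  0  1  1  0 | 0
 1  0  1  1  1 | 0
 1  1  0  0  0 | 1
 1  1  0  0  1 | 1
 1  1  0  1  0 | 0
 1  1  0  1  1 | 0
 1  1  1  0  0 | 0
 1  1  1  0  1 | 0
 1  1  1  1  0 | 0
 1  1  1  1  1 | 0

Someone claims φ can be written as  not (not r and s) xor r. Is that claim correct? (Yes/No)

Yes

Check the formula against φ row by row:
  p=0, q=0, r=0, s=0, t=0: formula gives 1, φ = 1 ✓
  p=0, q=0, r=0, s=0, t=1: formula gives 1, φ = 1 ✓
  p=0, q=0, r=0, s=1, t=0: formula gives 0, φ = 0 ✓
  p=0, q=0, r=0, s=1, t=1: formula gives 0, φ = 0 ✓
  …and likewise for the remaining 28 rows.
Every row agrees, so the formula is equivalent.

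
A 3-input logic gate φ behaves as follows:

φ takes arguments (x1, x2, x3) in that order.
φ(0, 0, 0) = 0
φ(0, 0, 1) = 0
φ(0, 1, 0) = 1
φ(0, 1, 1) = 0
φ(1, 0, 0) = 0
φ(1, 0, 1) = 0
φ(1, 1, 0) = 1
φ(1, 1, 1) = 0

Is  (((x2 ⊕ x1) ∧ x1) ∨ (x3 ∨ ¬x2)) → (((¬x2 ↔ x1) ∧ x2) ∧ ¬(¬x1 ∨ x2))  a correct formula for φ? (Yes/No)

Yes

Evaluate (((x2 ⊕ x1) ∧ x1) ∨ (x3 ∨ ¬x2)) → (((¬x2 ↔ x1) ∧ x2) ∧ ¬(¬x1 ∨ x2)) on each row and compare to φ:
  x1=0, x2=0, x3=0: formula gives 0, φ = 0 ✓
  x1=0, x2=0, x3=1: formula gives 0, φ = 0 ✓
  x1=0, x2=1, x3=0: formula gives 1, φ = 1 ✓
  x1=0, x2=1, x3=1: formula gives 0, φ = 0 ✓
  x1=1, x2=0, x3=0: formula gives 0, φ = 0 ✓
  … (the remaining 3 rows also agree.)
All 8 rows match — the expression computes φ exactly.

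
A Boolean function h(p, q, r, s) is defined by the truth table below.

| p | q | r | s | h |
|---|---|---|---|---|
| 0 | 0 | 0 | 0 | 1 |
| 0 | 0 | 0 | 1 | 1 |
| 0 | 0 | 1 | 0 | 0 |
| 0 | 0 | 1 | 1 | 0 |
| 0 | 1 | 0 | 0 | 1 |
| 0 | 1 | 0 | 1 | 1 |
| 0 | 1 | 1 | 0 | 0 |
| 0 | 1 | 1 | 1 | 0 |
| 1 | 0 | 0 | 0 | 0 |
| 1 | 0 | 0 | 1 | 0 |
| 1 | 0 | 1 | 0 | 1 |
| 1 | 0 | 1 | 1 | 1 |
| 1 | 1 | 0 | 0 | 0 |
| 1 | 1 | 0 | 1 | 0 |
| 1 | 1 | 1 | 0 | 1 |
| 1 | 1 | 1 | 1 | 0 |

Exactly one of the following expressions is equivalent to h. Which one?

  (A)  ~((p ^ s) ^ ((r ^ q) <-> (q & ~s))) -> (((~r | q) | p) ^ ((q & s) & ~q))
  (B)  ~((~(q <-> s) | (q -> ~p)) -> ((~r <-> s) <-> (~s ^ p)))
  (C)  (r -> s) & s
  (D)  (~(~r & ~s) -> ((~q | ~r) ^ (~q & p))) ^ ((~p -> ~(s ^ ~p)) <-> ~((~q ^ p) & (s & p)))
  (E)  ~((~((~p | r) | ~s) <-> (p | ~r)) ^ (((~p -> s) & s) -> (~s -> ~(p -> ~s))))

(A) fails at (0,0,1,1): the formula yields 1, h is 0.
(C) fails at (0,0,0,0): the formula yields 0, h is 1.
(D) fails at (0,0,0,1): the formula yields 0, h is 1.
(E) fails at (0,0,0,0): the formula yields 0, h is 1.
(B) is the remaining candidate, and it agrees with h on all 16 inputs.

B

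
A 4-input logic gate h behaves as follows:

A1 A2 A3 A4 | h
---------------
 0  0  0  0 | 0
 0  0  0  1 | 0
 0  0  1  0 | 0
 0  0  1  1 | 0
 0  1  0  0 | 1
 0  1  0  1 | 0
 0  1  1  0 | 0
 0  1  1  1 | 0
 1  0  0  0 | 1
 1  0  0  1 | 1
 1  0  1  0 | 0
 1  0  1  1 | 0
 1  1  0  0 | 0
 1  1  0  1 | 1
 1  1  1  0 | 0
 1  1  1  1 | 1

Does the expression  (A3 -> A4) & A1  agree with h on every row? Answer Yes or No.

No

Test each input against both h and the formula:
  A1=0, A2=0, A3=0, A4=0: formula gives 0, h = 0 ✓
  A1=0, A2=0, A3=0, A4=1: formula gives 0, h = 0 ✓
  A1=0, A2=0, A3=1, A4=0: formula gives 0, h = 0 ✓
  A1=0, A2=0, A3=1, A4=1: formula gives 0, h = 0 ✓
  A1=0, A2=1, A3=0, A4=0: formula gives 0, but h = 1 ✗
Since they disagree at (0,1,0,0), the expression is not a correct formula for h.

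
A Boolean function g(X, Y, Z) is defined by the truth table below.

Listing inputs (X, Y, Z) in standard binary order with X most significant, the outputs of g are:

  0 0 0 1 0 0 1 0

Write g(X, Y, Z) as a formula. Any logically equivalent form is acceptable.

g(X, Y, Z) = ((not X and Y) and Z) or ((X and Y) and not Z)

The 1-rows are (0,1,1), (1,1,0). Each contributes one minterm — ¬X·Y·Z; X·Y·¬Z — and their disjunction is a sum-of-products form of g.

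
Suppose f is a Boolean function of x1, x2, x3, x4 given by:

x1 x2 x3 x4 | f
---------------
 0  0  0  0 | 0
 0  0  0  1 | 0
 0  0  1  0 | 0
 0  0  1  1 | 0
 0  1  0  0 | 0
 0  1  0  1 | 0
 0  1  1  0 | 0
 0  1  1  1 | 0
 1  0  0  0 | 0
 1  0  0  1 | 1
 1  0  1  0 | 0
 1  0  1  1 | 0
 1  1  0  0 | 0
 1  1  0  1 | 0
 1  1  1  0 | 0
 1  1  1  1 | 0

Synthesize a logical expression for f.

f(x1, x2, x3, x4) = ((x1 ∧ ¬x2) ∧ ¬x3) ∧ x4

Only row (1,0,0,1) gives 1. That row's minterm x1·¬x2·¬x3·x4 is f directly.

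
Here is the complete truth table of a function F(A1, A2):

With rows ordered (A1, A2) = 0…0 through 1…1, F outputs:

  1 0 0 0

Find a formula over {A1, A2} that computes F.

F(A1, A2) = NOT (A1 OR A2)

The output is 1 only when every input is 0 — NOR of all inputs.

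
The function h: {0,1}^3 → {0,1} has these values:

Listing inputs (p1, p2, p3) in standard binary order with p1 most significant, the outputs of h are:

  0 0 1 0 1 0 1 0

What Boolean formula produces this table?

h(p1, p2, p3) = (((p1' · p2) · p3') + ((p1 · p2') · p3')) + ((p1 · p2) · p3')

h=1 on 3 inputs: (0,1,0), (1,0,0), (1,1,0). Reading each as a conjunction of literals (¬p1·p2·¬p3, p1·¬p2·¬p3, p1·p2·¬p3) and taking the OR gives the canonical DNF.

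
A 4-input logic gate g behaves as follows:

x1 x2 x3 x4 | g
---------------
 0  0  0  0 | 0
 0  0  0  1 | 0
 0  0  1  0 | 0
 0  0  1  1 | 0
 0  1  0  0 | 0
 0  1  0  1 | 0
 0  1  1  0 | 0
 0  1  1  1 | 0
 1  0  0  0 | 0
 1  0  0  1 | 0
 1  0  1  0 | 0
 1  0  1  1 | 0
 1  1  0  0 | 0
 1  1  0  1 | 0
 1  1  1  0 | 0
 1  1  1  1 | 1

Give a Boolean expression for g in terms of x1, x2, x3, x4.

g(x1, x2, x3, x4) = ((x1 · x2) · x3) · x4

The output is 1 only when every input is 1 — the AND of all inputs.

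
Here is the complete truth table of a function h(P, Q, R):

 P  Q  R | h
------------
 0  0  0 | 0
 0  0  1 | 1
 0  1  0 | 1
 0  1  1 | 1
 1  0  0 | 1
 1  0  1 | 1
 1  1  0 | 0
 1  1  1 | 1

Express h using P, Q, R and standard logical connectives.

h is 0 on only 2 rows — (0,0,0), (1,1,0). Writing each as a minterm (¬P·¬Q·¬R, P·Q·¬R) and OR-ing them characterizes exactly where h=0, so h is the negation of that disjunction.

h(P, Q, R) = ¬(((¬P ∧ ¬Q) ∧ ¬R) ∨ ((P ∧ Q) ∧ ¬R))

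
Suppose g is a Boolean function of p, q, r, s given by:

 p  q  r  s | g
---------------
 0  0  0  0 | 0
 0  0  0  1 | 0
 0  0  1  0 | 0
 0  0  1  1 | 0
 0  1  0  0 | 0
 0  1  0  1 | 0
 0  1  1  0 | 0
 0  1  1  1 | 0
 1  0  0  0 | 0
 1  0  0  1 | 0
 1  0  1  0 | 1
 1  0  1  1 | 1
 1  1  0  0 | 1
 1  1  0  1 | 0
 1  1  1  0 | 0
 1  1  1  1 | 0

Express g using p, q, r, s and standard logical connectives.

Collect the rows where g=1 — (1,0,1,0), (1,0,1,1), (1,1,0,0) — and write one minterm per row: p·¬q·r·¬s, p·¬q·r·s, p·q·¬r·¬s. Their union (logical OR) reproduces the table exactly.

g(p, q, r, s) = ((((p ∧ ¬q) ∧ r) ∧ ¬s) ∨ (((p ∧ ¬q) ∧ r) ∧ s)) ∨ (((p ∧ q) ∧ ¬r) ∧ ¬s)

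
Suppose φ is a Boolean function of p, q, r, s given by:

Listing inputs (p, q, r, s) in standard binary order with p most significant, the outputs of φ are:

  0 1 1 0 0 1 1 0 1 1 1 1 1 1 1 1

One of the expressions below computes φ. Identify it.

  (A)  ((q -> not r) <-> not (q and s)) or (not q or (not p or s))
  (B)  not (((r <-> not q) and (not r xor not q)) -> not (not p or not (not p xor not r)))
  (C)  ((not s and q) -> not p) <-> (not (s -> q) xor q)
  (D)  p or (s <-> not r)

D

(A) disagrees with φ on (0,0,0,0) (formula → 1, table → 0); rule it out.
(B) disagrees with φ on (0,0,0,1) (formula → 0, table → 1); rule it out.
(C) disagrees with φ on (0,0,1,0) (formula → 0, table → 1); rule it out.
That leaves (D). Evaluating it on every row reproduces the table of φ exactly.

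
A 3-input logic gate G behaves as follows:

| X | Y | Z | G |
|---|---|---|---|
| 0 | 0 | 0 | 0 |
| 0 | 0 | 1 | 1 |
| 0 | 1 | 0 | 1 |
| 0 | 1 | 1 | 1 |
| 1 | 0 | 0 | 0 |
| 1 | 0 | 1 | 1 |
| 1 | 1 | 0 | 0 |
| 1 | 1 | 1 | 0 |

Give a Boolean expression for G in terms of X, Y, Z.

Collect the rows where G=1 — (0,0,1), (0,1,0), (0,1,1), (1,0,1) — and write one minterm per row: ¬X·¬Y·Z, ¬X·Y·¬Z, ¬X·Y·Z, X·¬Y·Z. Their union (logical OR) reproduces the table exactly.

G(X, Y, Z) = ((((NOT X AND NOT Y) AND Z) OR ((NOT X AND Y) AND NOT Z)) OR ((NOT X AND Y) AND Z)) OR ((X AND NOT Y) AND Z)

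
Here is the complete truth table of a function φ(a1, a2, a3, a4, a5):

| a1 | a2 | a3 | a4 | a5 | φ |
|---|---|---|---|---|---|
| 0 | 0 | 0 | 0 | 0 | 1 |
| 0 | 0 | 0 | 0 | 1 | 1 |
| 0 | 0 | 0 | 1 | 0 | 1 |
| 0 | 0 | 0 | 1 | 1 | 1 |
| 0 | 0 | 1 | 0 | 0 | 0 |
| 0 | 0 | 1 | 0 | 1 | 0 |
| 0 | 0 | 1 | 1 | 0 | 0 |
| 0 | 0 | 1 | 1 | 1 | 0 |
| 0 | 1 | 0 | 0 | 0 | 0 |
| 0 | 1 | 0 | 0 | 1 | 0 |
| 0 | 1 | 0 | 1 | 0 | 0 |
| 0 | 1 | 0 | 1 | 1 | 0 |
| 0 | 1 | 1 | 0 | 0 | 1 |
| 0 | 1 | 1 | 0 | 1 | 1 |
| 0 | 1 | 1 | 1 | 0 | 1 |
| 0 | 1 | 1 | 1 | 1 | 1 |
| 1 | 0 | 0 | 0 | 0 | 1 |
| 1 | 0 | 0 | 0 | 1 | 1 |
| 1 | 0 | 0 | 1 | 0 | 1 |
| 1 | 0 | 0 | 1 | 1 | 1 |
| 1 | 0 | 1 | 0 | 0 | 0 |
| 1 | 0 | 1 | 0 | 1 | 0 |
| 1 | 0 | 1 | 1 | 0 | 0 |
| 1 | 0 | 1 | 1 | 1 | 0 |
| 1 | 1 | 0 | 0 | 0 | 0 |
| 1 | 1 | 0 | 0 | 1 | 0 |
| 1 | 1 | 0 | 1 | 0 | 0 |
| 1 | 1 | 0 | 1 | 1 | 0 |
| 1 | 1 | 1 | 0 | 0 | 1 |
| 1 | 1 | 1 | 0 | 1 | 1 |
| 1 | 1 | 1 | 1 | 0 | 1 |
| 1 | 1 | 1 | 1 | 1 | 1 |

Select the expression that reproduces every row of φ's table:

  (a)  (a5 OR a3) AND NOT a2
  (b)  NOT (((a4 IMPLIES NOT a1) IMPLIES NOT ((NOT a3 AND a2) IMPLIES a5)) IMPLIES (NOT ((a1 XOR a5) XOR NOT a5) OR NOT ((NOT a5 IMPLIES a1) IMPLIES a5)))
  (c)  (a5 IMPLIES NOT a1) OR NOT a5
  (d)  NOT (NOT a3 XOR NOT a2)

(a) disagrees with φ on (0,0,0,0,0) (formula → 0, table → 1); rule it out.
(b) disagrees with φ on (0,0,0,0,0) (formula → 0, table → 1); rule it out.
(c) disagrees with φ on (0,0,1,0,0) (formula → 1, table → 0); rule it out.
Only (d) survives; checking it on all 32 rows confirms it matches φ.

d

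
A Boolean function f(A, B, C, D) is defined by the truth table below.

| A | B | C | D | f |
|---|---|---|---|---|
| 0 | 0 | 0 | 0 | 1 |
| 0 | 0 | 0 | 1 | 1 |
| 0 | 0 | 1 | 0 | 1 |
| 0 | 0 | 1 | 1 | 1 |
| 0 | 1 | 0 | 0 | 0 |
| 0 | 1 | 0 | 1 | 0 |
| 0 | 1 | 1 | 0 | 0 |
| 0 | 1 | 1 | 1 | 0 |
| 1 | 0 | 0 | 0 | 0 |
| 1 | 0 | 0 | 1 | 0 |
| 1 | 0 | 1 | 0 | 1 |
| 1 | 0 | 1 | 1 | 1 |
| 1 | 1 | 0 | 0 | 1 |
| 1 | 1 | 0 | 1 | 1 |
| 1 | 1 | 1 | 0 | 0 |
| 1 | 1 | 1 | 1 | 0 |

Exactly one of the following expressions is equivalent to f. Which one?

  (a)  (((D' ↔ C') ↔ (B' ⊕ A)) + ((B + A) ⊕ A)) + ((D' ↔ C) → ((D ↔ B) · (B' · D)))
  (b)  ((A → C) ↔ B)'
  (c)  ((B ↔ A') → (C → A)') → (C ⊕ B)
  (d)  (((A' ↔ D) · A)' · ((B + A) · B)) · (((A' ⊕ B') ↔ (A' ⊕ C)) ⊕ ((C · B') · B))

(a) fails at (0,0,0,1): the formula yields 0, f is 1.
(c) fails at (0,0,0,0): the formula yields 0, f is 1.
(d) fails at (0,0,0,0): the formula yields 0, f is 1.
That leaves (b). Evaluating it on every row reproduces the table of f exactly.

b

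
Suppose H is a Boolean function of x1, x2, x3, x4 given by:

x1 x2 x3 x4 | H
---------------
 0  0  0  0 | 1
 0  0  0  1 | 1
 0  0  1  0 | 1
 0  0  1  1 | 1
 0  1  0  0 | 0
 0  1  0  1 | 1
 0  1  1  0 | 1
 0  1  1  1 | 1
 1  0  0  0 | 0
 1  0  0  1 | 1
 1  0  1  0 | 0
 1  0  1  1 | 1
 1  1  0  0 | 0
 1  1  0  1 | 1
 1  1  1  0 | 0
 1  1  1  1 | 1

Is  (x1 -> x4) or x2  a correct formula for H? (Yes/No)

Check the formula against H row by row:
  x1=0, x2=0, x3=0, x4=0: formula gives 1, H = 1 ✓
  x1=0, x2=0, x3=0, x4=1: formula gives 1, H = 1 ✓
  x1=0, x2=0, x3=1, x4=0: formula gives 1, H = 1 ✓
  x1=0, x2=0, x3=1, x4=1: formula gives 1, H = 1 ✓
  x1=0, x2=1, x3=0, x4=0: formula gives 1, but H = 0 ✗
Since they disagree at (0,1,0,0), the expression is not a correct formula for H.

No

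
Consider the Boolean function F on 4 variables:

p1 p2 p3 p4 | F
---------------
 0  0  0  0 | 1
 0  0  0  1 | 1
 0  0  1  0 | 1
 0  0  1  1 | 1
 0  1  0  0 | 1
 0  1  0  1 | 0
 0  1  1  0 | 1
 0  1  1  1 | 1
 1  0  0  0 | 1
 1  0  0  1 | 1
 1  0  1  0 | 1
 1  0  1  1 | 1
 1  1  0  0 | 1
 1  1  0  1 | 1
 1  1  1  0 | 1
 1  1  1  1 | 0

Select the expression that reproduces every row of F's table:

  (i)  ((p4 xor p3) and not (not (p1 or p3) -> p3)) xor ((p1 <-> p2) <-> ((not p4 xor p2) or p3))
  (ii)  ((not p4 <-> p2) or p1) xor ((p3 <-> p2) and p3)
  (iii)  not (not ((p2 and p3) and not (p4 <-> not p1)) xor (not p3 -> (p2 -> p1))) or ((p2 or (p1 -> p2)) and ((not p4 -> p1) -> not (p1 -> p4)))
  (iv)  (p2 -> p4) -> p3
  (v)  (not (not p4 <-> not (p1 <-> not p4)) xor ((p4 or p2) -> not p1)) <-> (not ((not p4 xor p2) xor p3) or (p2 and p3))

iii

(i) fails at (0,1,0,1): the formula yields 1, F is 0.
(ii) fails at (0,0,0,0): the formula yields 0, F is 1.
(iv) fails at (0,0,0,0): the formula yields 0, F is 1.
(v) fails at (0,0,0,0): the formula yields 0, F is 1.
Only (iii) survives; checking it on all 16 rows confirms it matches F.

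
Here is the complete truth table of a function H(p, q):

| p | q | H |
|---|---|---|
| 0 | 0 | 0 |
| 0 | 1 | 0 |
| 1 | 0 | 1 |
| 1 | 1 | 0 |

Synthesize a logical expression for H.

Only row (1,0) gives 1. That row's minterm p·¬q is H directly.

H(p, q) = p & ~q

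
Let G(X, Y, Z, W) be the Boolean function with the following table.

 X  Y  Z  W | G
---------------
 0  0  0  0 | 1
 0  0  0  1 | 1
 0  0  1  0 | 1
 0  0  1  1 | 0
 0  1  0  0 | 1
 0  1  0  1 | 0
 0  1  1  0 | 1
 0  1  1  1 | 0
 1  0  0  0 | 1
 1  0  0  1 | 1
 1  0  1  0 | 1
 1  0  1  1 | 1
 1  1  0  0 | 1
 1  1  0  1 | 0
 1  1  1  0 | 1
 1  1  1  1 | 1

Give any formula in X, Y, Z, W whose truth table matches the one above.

G(X, Y, Z, W) = ¬((((((¬X ∧ ¬Y) ∧ Z) ∧ W) ∨ (((¬X ∧ Y) ∧ ¬Z) ∧ W)) ∨ (((¬X ∧ Y) ∧ Z) ∧ W)) ∨ (((X ∧ Y) ∧ ¬Z) ∧ W))

G is 0 on only 4 rows — (0,0,1,1), (0,1,0,1), (0,1,1,1), (1,1,0,1). Writing each as a minterm (¬X·¬Y·Z·W, ¬X·Y·¬Z·W, ¬X·Y·Z·W, X·Y·¬Z·W) and OR-ing them characterizes exactly where G=0, so G is the negation of that disjunction.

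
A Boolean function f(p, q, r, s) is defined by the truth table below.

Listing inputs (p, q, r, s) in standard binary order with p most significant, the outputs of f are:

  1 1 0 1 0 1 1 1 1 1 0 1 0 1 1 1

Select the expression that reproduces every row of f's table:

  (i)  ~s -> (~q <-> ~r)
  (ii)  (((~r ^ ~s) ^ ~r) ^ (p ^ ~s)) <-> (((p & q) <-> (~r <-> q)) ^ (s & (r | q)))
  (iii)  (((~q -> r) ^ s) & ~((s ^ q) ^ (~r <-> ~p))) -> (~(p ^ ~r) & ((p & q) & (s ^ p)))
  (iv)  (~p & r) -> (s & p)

(ii) fails at (0,0,0,0): the formula yields 0, f is 1.
(iii) fails at (0,0,0,1): the formula yields 0, f is 1.
(iv) fails at (0,0,1,1): the formula yields 0, f is 1.
That leaves (i). Evaluating it on every row reproduces the table of f exactly.

i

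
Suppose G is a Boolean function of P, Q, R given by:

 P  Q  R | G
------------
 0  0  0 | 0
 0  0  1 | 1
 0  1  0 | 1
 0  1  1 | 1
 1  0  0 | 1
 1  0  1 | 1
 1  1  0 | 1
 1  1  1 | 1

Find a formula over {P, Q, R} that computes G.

The output is 1 whenever at least one input is 1 — the OR of all inputs.

G(P, Q, R) = (P or Q) or R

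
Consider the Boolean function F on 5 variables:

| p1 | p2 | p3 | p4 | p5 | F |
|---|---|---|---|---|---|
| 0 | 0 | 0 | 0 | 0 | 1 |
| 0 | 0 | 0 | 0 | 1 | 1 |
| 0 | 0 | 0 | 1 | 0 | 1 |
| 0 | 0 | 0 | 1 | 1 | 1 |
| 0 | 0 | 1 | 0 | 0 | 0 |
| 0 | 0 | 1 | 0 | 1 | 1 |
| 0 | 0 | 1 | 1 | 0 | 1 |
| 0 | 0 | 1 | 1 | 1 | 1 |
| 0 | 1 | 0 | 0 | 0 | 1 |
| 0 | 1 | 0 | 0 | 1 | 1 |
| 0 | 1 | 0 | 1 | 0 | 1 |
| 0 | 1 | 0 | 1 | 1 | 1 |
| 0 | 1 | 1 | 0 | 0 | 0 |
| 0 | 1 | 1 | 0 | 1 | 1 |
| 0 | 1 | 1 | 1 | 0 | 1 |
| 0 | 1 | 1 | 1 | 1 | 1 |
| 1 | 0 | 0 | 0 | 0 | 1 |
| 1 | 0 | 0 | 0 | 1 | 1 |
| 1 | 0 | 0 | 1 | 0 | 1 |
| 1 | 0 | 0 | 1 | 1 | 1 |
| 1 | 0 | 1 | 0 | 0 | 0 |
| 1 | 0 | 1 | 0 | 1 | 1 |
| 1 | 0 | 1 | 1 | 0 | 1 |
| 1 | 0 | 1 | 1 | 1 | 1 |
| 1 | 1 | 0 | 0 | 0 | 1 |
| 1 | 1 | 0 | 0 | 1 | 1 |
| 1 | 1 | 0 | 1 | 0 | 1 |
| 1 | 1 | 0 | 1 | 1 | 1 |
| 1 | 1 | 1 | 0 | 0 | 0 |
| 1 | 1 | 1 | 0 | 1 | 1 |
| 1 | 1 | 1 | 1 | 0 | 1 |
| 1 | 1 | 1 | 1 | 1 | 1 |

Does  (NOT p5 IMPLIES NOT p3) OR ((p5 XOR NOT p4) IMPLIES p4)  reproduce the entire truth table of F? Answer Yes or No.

Yes

Test each input against both F and the formula:
  p1=0, p2=0, p3=0, p4=0, p5=0: formula gives 1, F = 1 ✓
  p1=0, p2=0, p3=0, p4=0, p5=1: formula gives 1, F = 1 ✓
  p1=0, p2=0, p3=0, p4=1, p5=0: formula gives 1, F = 1 ✓
  p1=0, p2=0, p3=0, p4=1, p5=1: formula gives 1, F = 1 ✓
  …and likewise for the remaining 28 rows.
All 32 rows match — the expression computes F exactly.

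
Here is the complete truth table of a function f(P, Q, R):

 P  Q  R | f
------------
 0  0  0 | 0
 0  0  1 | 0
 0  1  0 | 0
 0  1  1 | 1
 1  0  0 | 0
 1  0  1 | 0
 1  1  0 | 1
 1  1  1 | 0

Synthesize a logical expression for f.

The 1-rows are (0,1,1), (1,1,0). Each contributes one minterm — ¬P·Q·R; P·Q·¬R — and their disjunction is a sum-of-products form of f.

f(P, Q, R) = ((not P and Q) and R) or ((P and Q) and not R)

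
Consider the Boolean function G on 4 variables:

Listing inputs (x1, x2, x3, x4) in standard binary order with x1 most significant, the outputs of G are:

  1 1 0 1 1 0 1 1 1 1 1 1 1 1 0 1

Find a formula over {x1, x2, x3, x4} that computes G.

G(x1, x2, x3, x4) = NOT (((((NOT x1 AND NOT x2) AND x3) AND NOT x4) OR (((NOT x1 AND x2) AND NOT x3) AND x4)) OR (((x1 AND x2) AND x3) AND NOT x4))

G is 0 on only 3 rows — (0,0,1,0), (0,1,0,1), (1,1,1,0). Writing each as a minterm (¬x1·¬x2·x3·¬x4, ¬x1·x2·¬x3·x4, x1·x2·x3·¬x4) and OR-ing them characterizes exactly where G=0, so G is the negation of that disjunction.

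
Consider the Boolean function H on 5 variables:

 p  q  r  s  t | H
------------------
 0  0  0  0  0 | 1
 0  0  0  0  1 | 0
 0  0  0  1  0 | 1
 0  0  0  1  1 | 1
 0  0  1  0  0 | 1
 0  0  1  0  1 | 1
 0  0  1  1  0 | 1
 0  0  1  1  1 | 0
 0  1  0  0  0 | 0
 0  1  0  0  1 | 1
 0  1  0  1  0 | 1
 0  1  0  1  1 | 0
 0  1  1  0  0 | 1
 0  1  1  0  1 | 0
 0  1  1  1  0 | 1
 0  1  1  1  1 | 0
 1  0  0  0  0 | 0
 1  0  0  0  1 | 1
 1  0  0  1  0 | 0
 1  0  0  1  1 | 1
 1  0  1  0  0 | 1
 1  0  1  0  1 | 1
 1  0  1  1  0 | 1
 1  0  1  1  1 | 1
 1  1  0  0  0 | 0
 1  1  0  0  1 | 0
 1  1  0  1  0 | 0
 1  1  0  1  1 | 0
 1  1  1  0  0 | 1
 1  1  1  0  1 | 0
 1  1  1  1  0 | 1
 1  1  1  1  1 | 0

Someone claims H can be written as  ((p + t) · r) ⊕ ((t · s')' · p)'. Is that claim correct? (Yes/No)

No

Check the formula against H row by row:
  p=0, q=0, r=0, s=0, t=0: formula gives 1, H = 1 ✓
  p=0, q=0, r=0, s=0, t=1: formula gives 1, but H = 0 ✗
Row (0,0,0,0,1) is a counterexample, so the formula is not equivalent to H.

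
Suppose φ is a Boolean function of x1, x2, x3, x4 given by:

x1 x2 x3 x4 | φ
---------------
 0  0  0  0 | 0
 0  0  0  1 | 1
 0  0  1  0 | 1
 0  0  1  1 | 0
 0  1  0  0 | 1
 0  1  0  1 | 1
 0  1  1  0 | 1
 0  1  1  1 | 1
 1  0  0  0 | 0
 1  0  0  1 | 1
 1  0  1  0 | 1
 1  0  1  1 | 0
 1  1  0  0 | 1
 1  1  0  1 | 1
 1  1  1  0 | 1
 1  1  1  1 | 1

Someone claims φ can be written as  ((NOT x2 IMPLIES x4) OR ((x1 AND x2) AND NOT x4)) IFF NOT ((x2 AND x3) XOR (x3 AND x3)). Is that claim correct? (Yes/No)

Evaluate ((NOT x2 IMPLIES x4) OR ((x1 AND x2) AND NOT x4)) IFF NOT ((x2 AND x3) XOR (x3 AND x3)) on each row and compare to φ:
  x1=0, x2=0, x3=0, x4=0: formula gives 0, φ = 0 ✓
  x1=0, x2=0, x3=0, x4=1: formula gives 1, φ = 1 ✓
  x1=0, x2=0, x3=1, x4=0: formula gives 1, φ = 1 ✓
  x1=0, x2=0, x3=1, x4=1: formula gives 0, φ = 0 ✓
  … (the remaining 12 rows also agree.)
No disagreement on any input; they are logically equivalent.

Yes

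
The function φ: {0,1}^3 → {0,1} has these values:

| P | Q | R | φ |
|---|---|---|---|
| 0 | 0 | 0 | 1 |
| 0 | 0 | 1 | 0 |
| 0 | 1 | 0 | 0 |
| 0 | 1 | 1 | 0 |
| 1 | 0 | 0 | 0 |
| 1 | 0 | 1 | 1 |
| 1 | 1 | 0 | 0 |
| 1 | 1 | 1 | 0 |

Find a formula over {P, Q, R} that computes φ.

φ=1 on 2 inputs: (0,0,0), (1,0,1). Reading each as a conjunction of literals (¬P·¬Q·¬R, P·¬Q·R) and taking the OR gives the canonical DNF.

φ(P, Q, R) = ((NOT P AND NOT Q) AND NOT R) OR ((P AND NOT Q) AND R)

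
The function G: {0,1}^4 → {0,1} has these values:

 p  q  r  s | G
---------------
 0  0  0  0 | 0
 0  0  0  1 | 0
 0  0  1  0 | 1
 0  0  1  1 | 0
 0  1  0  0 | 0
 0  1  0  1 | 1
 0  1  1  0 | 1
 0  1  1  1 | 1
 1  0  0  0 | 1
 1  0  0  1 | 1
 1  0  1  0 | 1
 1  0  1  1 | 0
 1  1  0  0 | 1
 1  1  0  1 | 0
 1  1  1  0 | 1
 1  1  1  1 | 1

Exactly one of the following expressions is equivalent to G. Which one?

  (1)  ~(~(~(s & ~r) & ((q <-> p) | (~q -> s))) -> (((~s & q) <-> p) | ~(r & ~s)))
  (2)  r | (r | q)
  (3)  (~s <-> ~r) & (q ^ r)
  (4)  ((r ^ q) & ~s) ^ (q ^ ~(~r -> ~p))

(1) disagrees with G on (0,0,1,0) (formula → 0, table → 1); rule it out.
(2) disagrees with G on (0,0,1,1) (formula → 1, table → 0); rule it out.
(3) disagrees with G on (0,0,1,0) (formula → 0, table → 1); rule it out.
(4) is the remaining candidate, and it agrees with G on all 16 inputs.

4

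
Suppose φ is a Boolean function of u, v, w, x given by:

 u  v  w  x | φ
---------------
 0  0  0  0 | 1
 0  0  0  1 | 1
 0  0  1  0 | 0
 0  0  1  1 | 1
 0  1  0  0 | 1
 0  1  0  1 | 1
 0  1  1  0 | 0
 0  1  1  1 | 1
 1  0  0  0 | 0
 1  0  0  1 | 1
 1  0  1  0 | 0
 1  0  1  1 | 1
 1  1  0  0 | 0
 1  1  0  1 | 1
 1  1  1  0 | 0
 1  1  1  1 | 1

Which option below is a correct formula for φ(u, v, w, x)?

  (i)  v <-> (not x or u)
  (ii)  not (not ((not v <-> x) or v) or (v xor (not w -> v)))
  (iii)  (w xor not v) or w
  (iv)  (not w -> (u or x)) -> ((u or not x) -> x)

(i) fails at (0,0,0,0): the formula yields 0, φ is 1.
(ii) fails at (0,0,0,0): the formula yields 0, φ is 1.
(iii) fails at (0,0,1,0): the formula yields 1, φ is 0.
(iv) is the remaining candidate, and it agrees with φ on all 16 inputs.

iv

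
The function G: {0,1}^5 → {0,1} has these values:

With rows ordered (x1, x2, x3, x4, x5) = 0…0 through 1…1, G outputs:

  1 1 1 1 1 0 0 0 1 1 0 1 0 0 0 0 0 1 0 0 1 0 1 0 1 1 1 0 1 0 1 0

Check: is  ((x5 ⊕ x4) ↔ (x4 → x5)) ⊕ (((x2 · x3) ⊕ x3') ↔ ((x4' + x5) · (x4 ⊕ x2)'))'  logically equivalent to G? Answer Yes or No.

No

Test each input against both G and the formula:
  x1=0, x2=0, x3=0, x4=0, x5=0: formula gives 0, but G = 1 ✗
A single disagreement suffices: at (0,0,0,0,0) they differ, so the formula does not compute G.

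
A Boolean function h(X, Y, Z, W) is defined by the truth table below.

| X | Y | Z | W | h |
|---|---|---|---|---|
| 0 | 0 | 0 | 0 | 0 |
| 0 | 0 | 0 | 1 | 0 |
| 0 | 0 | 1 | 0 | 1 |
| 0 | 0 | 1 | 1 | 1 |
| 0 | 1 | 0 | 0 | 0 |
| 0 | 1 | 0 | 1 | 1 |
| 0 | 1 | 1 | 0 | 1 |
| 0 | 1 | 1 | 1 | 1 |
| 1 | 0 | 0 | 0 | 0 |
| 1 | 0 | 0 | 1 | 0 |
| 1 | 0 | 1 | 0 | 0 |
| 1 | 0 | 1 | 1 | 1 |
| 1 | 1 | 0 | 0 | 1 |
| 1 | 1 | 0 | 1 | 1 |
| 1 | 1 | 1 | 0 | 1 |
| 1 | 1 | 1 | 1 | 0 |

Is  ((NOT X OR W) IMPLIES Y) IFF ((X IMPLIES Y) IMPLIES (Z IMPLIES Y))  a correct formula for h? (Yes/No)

Evaluate ((NOT X OR W) IMPLIES Y) IFF ((X IMPLIES Y) IMPLIES (Z IMPLIES Y)) on each row and compare to h:
  X=0, Y=0, Z=0, W=0: formula gives 0, h = 0 ✓
  X=0, Y=0, Z=0, W=1: formula gives 0, h = 0 ✓
  X=0, Y=0, Z=1, W=0: formula gives 1, h = 1 ✓
  X=0, Y=0, Z=1, W=1: formula gives 1, h = 1 ✓
  X=0, Y=1, Z=0, W=0: formula gives 1, but h = 0 ✗
Since they disagree at (0,1,0,0), the expression is not a correct formula for h.

No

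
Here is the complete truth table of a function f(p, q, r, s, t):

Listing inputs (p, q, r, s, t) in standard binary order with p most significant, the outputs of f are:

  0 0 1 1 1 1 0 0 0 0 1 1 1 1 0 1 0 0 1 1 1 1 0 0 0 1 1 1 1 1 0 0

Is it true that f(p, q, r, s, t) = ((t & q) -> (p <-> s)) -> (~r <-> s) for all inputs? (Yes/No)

Test each input against both f and the formula:
  p=0, q=0, r=0, s=0, t=0: formula gives 0, f = 0 ✓
  p=0, q=0, r=0, s=0, t=1: formula gives 0, f = 0 ✓
  p=0, q=0, r=0, s=1, t=0: formula gives 1, f = 1 ✓
  p=0, q=0, r=0, s=1, t=1: formula gives 1, f = 1 ✓
  …and likewise for the remaining 28 rows.
Every row agrees, so the formula is equivalent.

Yes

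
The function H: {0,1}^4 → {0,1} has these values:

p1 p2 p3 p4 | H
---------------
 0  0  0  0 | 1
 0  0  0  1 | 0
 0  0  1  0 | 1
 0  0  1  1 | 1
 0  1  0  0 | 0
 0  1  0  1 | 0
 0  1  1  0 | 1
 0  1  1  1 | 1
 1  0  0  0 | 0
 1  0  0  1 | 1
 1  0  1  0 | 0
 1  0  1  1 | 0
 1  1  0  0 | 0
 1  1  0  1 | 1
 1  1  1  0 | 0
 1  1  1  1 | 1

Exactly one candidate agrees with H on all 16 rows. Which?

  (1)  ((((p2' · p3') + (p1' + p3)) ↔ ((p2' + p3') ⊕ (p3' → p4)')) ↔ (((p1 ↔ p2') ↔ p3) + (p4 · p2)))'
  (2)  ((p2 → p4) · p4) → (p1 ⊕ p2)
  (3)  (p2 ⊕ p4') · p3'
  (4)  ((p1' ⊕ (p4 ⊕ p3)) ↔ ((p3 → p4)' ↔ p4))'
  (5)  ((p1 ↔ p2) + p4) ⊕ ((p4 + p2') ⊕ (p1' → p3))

1

(2) fails at (0,0,1,1): the formula yields 0, H is 1.
(3) fails at (0,0,1,0): the formula yields 0, H is 1.
(4) fails at (0,0,0,0): the formula yields 0, H is 1.
(5) fails at (0,0,0,0): the formula yields 0, H is 1.
(1) is the remaining candidate, and it agrees with H on all 16 inputs.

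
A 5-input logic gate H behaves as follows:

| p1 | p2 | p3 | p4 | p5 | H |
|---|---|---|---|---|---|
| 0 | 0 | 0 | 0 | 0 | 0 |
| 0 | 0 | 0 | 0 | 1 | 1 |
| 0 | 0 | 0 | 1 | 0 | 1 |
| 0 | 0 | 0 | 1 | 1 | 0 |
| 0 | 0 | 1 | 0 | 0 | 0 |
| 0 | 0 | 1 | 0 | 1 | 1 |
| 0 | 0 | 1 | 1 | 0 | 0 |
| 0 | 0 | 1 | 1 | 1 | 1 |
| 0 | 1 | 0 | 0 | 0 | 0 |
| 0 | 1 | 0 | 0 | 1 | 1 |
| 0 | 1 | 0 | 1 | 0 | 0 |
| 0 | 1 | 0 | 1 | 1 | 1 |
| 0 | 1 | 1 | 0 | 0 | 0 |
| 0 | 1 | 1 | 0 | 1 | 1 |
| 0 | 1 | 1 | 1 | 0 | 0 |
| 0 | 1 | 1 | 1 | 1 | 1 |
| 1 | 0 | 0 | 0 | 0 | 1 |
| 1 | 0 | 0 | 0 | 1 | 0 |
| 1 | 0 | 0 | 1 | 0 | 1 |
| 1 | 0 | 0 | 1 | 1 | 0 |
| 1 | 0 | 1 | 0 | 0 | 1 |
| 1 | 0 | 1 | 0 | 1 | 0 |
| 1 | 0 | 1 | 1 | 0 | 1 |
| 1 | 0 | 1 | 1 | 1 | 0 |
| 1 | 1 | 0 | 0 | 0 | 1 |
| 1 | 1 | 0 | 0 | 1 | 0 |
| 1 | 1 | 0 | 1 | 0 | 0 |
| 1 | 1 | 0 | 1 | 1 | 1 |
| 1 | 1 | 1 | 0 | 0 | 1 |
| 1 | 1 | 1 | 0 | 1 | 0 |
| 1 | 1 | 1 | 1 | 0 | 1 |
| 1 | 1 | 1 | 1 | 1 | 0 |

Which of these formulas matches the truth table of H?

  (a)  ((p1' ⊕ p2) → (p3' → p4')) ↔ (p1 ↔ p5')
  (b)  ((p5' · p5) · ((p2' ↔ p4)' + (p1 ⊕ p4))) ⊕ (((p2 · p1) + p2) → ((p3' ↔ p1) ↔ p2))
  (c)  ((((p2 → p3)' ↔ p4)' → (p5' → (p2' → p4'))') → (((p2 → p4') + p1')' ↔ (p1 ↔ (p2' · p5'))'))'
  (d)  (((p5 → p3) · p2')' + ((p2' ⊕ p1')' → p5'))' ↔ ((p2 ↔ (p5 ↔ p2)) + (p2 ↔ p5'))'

(b): at (0,0,0,0,0) it gives 1, but H = 0 — eliminated.
(c): at (0,0,0,0,0) it gives 1, but H = 0 — eliminated.
(d): at (0,0,0,1,0) it gives 0, but H = 1 — eliminated.
That leaves (a). Evaluating it on every row reproduces the table of H exactly.

a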